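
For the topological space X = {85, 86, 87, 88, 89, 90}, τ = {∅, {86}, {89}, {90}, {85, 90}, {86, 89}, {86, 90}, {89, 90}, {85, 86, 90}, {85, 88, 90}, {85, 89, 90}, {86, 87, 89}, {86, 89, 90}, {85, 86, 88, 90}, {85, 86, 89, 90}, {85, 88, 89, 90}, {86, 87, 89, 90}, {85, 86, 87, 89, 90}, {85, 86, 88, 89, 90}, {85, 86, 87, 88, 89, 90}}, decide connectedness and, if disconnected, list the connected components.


(X, τ) is disconnected; components = [{85, 88, 90}, {86, 87, 89}].

Find clopen sets (U ∈ τ with X ∖ U ∈ τ):
  U = ∅, X ∖ U = {85, 86, 87, 88, 89, 90} — both open, so U is clopen.
  U = {85, 88, 90}, X ∖ U = {86, 87, 89} — both open, so U is clopen.
  U = {86, 87, 89}, X ∖ U = {85, 88, 90} — both open, so U is clopen.
  U = {85, 86, 87, 88, 89, 90}, X ∖ U = ∅ — both open, so U is clopen.
Nontrivial clopen(s) exist: e.g. {85, 88, 90}. So (X, τ) is disconnected.
Compute connected components by grouping points that agree on all clopens:
  component: {85, 88, 90}
  component: {86, 87, 89}


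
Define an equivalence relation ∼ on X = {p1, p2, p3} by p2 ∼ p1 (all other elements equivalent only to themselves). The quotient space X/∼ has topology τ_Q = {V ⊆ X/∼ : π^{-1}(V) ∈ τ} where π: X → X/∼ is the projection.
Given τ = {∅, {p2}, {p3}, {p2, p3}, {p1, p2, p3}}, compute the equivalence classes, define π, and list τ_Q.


X/∼ = {[p1=p2], [p3]}; |τ_Q| = 3.

Equivalence classes: [p1=p2], [p3].
Quotient map π: X → X/∼ sends p1 ↦ [p1=p2], p2 ↦ [p1=p2], p3 ↦ [p3].
For each subset V ⊆ X/∼, compute π^{-1}(V) ⊆ X and check whether π^{-1}(V) ∈ τ. V is open in τ_Q iff π^{-1}(V) ∈ τ.
  V = {}: π^{-1}(V) = ∅ ∈ τ ✓.
  V = {[p1=p2]}: π^{-1}(V) = {p1, p2} ∉ τ ✗.
  V = {[p3]}: π^{-1}(V) = {p3} ∈ τ ✓.
  V = {[p1=p2], [p3]}: π^{-1}(V) = {p1, p2, p3} ∈ τ ✓.
Open sets in the quotient: τ_Q = {{}, {[p3]}, {[p1=p2], [p3]}} (3 elements).


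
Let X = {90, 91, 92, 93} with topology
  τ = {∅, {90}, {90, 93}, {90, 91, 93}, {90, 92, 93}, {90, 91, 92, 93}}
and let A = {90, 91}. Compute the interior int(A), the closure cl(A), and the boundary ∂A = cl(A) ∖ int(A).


int(A) = {90}, cl(A) = {90, 91, 92, 93}, ∂A = {91, 92, 93}.

Closed sets in (X, τ) are complements of opens:
  closed(X, τ) = {∅, {91}, {92}, {91, 92}, {91, 92, 93}, {90, 91, 92, 93}}.
int(A) = ⋃ {U ∈ τ : U ⊆ A}. Opens contained in A: ∅, {90}.
Taking the union of these: int(A) = {90}.
cl(A) = ⋂ {C closed : A ⊆ C}. Closed sets containing A: {90, 91, 92, 93}.
Intersecting these: cl(A) = {90, 91, 92, 93}.
∂A = cl(A) ∖ int(A) = {90, 91, 92, 93} ∖ {90} = {91, 92, 93}.


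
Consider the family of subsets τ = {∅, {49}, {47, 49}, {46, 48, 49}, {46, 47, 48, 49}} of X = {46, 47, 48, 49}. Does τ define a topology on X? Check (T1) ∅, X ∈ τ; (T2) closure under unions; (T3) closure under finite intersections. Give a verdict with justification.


τ IS a topology on X.

Axiom (T1): ∅ ∈ τ? Yes; X ∈ τ? Yes.
Axiom (T2/T3): check pairwise unions and intersections of members of τ.
All pairwise intersections and unions checked — each lies in τ. Therefore τ satisfies (T1), (T2), (T3): it IS a topology on X.


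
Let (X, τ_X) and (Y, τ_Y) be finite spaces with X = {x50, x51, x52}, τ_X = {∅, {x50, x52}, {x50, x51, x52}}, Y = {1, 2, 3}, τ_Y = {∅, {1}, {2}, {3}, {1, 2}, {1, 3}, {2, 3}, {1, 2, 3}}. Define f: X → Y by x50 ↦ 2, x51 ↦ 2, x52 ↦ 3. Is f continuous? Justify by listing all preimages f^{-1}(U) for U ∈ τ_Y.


f is NOT continuous.

Compute f^{-1}(U) for each U ∈ τ_Y:
  U = ∅: f^{-1}(U) = ∅ ∈ τ_X ✓.
  U = {1}: f^{-1}(U) = ∅ ∈ τ_X ✓.
  U = {2}: f^{-1}(U) = {x50, x51} ∉ τ_X ✗.
  U = {3}: f^{-1}(U) = {x52} ∉ τ_X ✗.
  U = {1, 2}: f^{-1}(U) = {x50, x51} ∉ τ_X ✗.
  U = {1, 3}: f^{-1}(U) = {x52} ∉ τ_X ✗.
  U = {2, 3}: f^{-1}(U) = {x50, x51, x52} ∈ τ_X ✓.
  U = {1, 2, 3}: f^{-1}(U) = {x50, x51, x52} ∈ τ_X ✓.
Found U = {2} with f^{-1}(U) = {x50, x51} not in τ_X. Therefore f is NOT continuous.


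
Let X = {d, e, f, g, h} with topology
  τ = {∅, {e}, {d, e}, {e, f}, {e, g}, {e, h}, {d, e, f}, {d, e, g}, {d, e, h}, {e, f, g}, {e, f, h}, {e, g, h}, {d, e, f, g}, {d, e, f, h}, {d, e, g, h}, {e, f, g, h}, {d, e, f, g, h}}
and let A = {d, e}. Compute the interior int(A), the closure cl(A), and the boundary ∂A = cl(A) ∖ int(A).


int(A) = {d, e}, cl(A) = {d, e, f, g, h}, ∂A = {f, g, h}.

Closed sets in (X, τ) are complements of opens:
  closed(X, τ) = {∅, {d}, {f}, {g}, {h}, {d, f}, {d, g}, {d, h}, {f, g}, {f, h}, {g, h}, {d, f, g}, {d, f, h}, {d, g, h}, {f, g, h}, {d, f, g, h}, {d, e, f, g, h}}.
int(A) = ⋃ {U ∈ τ : U ⊆ A}. Opens contained in A: ∅, {e}, {d, e}.
Taking the union of these: int(A) = {d, e}.
cl(A) = ⋂ {C closed : A ⊆ C}. Closed sets containing A: {d, e, f, g, h}.
Intersecting these: cl(A) = {d, e, f, g, h}.
∂A = cl(A) ∖ int(A) = {d, e, f, g, h} ∖ {d, e} = {f, g, h}.


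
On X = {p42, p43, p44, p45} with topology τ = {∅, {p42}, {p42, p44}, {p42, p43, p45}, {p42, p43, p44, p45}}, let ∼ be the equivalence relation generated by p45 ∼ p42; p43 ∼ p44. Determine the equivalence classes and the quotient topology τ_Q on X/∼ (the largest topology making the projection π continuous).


X/∼ = {[p42=p45], [p43=p44]}; |τ_Q| = 2.

Equivalence classes: [p42=p45], [p43=p44].
Quotient map π: X → X/∼ sends p42 ↦ [p42=p45], p43 ↦ [p43=p44], p44 ↦ [p43=p44], p45 ↦ [p42=p45].
For each subset V ⊆ X/∼, compute π^{-1}(V) ⊆ X and check whether π^{-1}(V) ∈ τ. V is open in τ_Q iff π^{-1}(V) ∈ τ.
  V = {}: π^{-1}(V) = ∅ ∈ τ ✓.
  V = {[p42=p45]}: π^{-1}(V) = {p42, p45} ∉ τ ✗.
  V = {[p43=p44]}: π^{-1}(V) = {p43, p44} ∉ τ ✗.
  V = {[p42=p45], [p43=p44]}: π^{-1}(V) = {p42, p43, p44, p45} ∈ τ ✓.
Open sets in the quotient: τ_Q = {{}, {[p42=p45], [p43=p44]}} (2 elements).


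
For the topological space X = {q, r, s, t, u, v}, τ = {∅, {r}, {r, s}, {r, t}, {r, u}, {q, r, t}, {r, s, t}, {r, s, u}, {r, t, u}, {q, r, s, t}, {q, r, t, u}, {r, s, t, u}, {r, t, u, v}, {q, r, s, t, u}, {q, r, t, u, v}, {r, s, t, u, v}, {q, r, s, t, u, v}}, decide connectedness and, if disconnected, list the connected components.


(X, τ) is connected.

Find clopen sets (U ∈ τ with X ∖ U ∈ τ):
  U = ∅, X ∖ U = {q, r, s, t, u, v} — both open, so U is clopen.
  U = {q, r, s, t, u, v}, X ∖ U = ∅ — both open, so U is clopen.
Only trivial clopens (∅ and X) exist, so (X, τ) is connected.
Compute connected components by grouping points that agree on all clopens:
  component: {q, r, s, t, u, v}


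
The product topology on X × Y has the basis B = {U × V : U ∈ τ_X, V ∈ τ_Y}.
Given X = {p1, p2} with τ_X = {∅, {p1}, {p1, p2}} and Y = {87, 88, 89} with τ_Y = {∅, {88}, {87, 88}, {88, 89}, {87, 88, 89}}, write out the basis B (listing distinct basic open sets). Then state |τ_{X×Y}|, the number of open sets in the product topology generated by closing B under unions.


Basis B = {∅ × ∅, {p1} × {88}, {p1} × {87, 88}, {p1} × {88, 89}, {p1, p2} × {88}, {p1} × {87, 88, 89}, {p1, p2} × {87, 88}, {p1, p2} × {88, 89}, {p1, p2} × {87, 88, 89}}; |τ_{X×Y}| = 14.

Enumerate products U × V with U ∈ τ_X, V ∈ τ_Y (deduplicated):
  ∅ × ∅ = {} (∅)
  {p1} × {88} = {(p1,88)}
  {p1} × {87, 88} = {(p1,87), (p1,88)}
  {p1} × {88, 89} = {(p1,88), (p1,89)}
  {p1, p2} × {88} = {(p1,88), (p2,88)}
  {p1} × {87, 88, 89} = {(p1,87), (p1,88), (p1,89)}
  {p1, p2} × {87, 88} = {(p1,87), (p1,88), (p2,87), (p2,88)}
  {p1, p2} × {88, 89} = {(p1,88), (p1,89), (p2,88), (p2,89)}
  {p1, p2} × {87, 88, 89} = {(p1,87), (p1,88), (p1,89), (p2,87), (p2,88), (p2,89)}
These 9 distinct sets form the basis B.
Close under arbitrary unions to get τ_{X×Y}; counting gives |τ_{X×Y}| = 14.


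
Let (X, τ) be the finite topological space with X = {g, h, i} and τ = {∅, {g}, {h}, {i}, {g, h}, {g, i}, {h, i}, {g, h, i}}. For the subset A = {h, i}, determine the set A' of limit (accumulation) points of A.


A' = ∅

For each x ∈ X, list the open sets U ∈ τ with x ∈ U, then check whether U ∩ (A ∖ {x}) ≠ ∅ for every such U.
  x = g: open {g} ∋ x has {g} ∩ (A ∖ {g}) = ∅, so x is NOT a limit point.
  x = h: open {h} ∋ x has {h} ∩ (A ∖ {h}) = ∅, so x is NOT a limit point.
  x = i: open {i} ∋ x has {i} ∩ (A ∖ {i}) = ∅, so x is NOT a limit point.
Collecting: A' = ∅.


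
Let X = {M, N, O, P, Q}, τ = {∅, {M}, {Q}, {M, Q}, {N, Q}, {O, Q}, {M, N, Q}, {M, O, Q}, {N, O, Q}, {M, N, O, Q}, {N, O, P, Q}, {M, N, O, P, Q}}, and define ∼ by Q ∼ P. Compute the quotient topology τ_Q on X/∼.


X/∼ = {[M], [N], [O], [P=Q]}; |τ_Q| = 4.

Equivalence classes: [M], [N], [O], [P=Q].
Quotient map π: X → X/∼ sends M ↦ [M], N ↦ [N], O ↦ [O], P ↦ [P=Q], Q ↦ [P=Q].
For each subset V ⊆ X/∼, compute π^{-1}(V) ⊆ X and check whether π^{-1}(V) ∈ τ. V is open in τ_Q iff π^{-1}(V) ∈ τ.
  V = {}: π^{-1}(V) = ∅ ∈ τ ✓.
  V = {[M]}: π^{-1}(V) = {M} ∈ τ ✓.
  V = {[N]}: π^{-1}(V) = {N} ∉ τ ✗.
  V = {[M], [N]}: π^{-1}(V) = {M, N} ∉ τ ✗.
  V = {[O]}: π^{-1}(V) = {O} ∉ τ ✗.
  V = {[M], [O]}: π^{-1}(V) = {M, O} ∉ τ ✗.
  V = {[N], [O]}: π^{-1}(V) = {N, O} ∉ τ ✗.
  V = {[M], [N], [O]}: π^{-1}(V) = {M, N, O} ∉ τ ✗.
  V = {[P=Q]}: π^{-1}(V) = {P, Q} ∉ τ ✗.
  V = {[M], [P=Q]}: π^{-1}(V) = {M, P, Q} ∉ τ ✗.
  V = {[N], [P=Q]}: π^{-1}(V) = {N, P, Q} ∉ τ ✗.
  V = {[M], [N], [P=Q]}: π^{-1}(V) = {M, N, P, Q} ∉ τ ✗.
  V = {[O], [P=Q]}: π^{-1}(V) = {O, P, Q} ∉ τ ✗.
  V = {[M], [O], [P=Q]}: π^{-1}(V) = {M, O, P, Q} ∉ τ ✗.
  V = {[N], [O], [P=Q]}: π^{-1}(V) = {N, O, P, Q} ∈ τ ✓.
  V = {[M], [N], [O], [P=Q]}: π^{-1}(V) = {M, N, O, P, Q} ∈ τ ✓.
Open sets in the quotient: τ_Q = {{}, {[M]}, {[N], [O], [P=Q]}, {[M], [N], [O], [P=Q]}} (4 elements).


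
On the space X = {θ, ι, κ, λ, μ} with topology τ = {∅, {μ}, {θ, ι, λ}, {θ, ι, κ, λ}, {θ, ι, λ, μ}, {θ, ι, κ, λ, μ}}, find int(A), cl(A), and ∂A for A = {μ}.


int(A) = {μ}, cl(A) = {μ}, ∂A = ∅.

Closed sets in (X, τ) are complements of opens:
  closed(X, τ) = {∅, {κ}, {μ}, {κ, μ}, {θ, ι, κ, λ}, {θ, ι, κ, λ, μ}}.
int(A) = ⋃ {U ∈ τ : U ⊆ A}. Opens contained in A: ∅, {μ}.
Taking the union of these: int(A) = {μ}.
cl(A) = ⋂ {C closed : A ⊆ C}. Closed sets containing A: {μ}, {κ, μ}, {θ, ι, κ, λ, μ}.
Intersecting these: cl(A) = {μ}.
∂A = cl(A) ∖ int(A) = {μ} ∖ {μ} = ∅.


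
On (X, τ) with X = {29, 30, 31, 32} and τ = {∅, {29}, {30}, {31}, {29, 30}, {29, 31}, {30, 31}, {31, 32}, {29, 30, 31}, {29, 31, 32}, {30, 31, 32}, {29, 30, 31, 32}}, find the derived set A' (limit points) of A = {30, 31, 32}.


A' = {32}

For each x ∈ X, list the open sets U ∈ τ with x ∈ U, then check whether U ∩ (A ∖ {x}) ≠ ∅ for every such U.
  x = 29: open {29} ∋ x has {29} ∩ (A ∖ {29}) = ∅, so x is NOT a limit point.
  x = 30: open {30} ∋ x has {30} ∩ (A ∖ {30}) = ∅, so x is NOT a limit point.
  x = 31: open {31} ∋ x has {31} ∩ (A ∖ {31}) = ∅, so x is NOT a limit point.
  x = 32: opens ∋ x are {31, 32}, {29, 31, 32}, {30, 31, 32}, {29, 30, 31, 32}; each meets A ∖ {32}, so x IS a limit point.
Collecting: A' = {32}.


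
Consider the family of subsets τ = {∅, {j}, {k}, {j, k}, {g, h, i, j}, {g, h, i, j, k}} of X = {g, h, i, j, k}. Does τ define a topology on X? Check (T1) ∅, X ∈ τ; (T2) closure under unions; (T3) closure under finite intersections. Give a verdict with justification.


τ IS a topology on X.

Axiom (T1): ∅ ∈ τ? Yes; X ∈ τ? Yes.
Axiom (T2/T3): check pairwise unions and intersections of members of τ.
All pairwise intersections and unions checked — each lies in τ. Therefore τ satisfies (T1), (T2), (T3): it IS a topology on X.


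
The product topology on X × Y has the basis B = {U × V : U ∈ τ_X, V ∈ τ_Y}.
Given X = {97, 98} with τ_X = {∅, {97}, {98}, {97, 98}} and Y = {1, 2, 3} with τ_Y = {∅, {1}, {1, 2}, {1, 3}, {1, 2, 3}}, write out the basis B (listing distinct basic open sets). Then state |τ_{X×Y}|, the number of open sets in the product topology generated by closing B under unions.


Basis B = {∅ × ∅, {97} × {1}, {98} × {1}, {97} × {1, 2}, {97} × {1, 3}, {97, 98} × {1}, {98} × {1, 2}, {98} × {1, 3}, {97} × {1, 2, 3}, {98} × {1, 2, 3}, {97, 98} × {1, 2}, {97, 98} × {1, 3}, {97, 98} × {1, 2, 3}}; |τ_{X×Y}| = 25.

Enumerate products U × V with U ∈ τ_X, V ∈ τ_Y (deduplicated):
  ∅ × ∅ = {} (∅)
  {97} × {1} = {(97,1)}
  {98} × {1} = {(98,1)}
  {97} × {1, 2} = {(97,1), (97,2)}
  {97} × {1, 3} = {(97,1), (97,3)}
  {97, 98} × {1} = {(97,1), (98,1)}
  {98} × {1, 2} = {(98,1), (98,2)}
  {98} × {1, 3} = {(98,1), (98,3)}
  {97} × {1, 2, 3} = {(97,1), (97,2), (97,3)}
  {98} × {1, 2, 3} = {(98,1), (98,2), (98,3)}
  {97, 98} × {1, 2} = {(97,1), (97,2), (98,1), (98,2)}
  {97, 98} × {1, 3} = {(97,1), (97,3), (98,1), (98,3)}
  {97, 98} × {1, 2, 3} = {(97,1), (97,2), (97,3), (98,1), (98,2), (98,3)}
These 13 distinct sets form the basis B.
Close under arbitrary unions to get τ_{X×Y}; counting gives |τ_{X×Y}| = 25.


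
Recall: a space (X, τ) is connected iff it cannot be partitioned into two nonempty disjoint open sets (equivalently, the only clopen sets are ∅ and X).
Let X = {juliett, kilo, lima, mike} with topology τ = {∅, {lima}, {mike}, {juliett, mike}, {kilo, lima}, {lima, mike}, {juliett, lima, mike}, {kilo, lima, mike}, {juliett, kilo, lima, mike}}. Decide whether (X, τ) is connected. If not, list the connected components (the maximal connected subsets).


(X, τ) is disconnected; components = [{juliett, mike}, {kilo, lima}].

Find clopen sets (U ∈ τ with X ∖ U ∈ τ):
  U = ∅, X ∖ U = {juliett, kilo, lima, mike} — both open, so U is clopen.
  U = {juliett, mike}, X ∖ U = {kilo, lima} — both open, so U is clopen.
  U = {kilo, lima}, X ∖ U = {juliett, mike} — both open, so U is clopen.
  U = {juliett, kilo, lima, mike}, X ∖ U = ∅ — both open, so U is clopen.
Nontrivial clopen(s) exist: e.g. {juliett, mike}. So (X, τ) is disconnected.
Compute connected components by grouping points that agree on all clopens:
  component: {juliett, mike}
  component: {kilo, lima}


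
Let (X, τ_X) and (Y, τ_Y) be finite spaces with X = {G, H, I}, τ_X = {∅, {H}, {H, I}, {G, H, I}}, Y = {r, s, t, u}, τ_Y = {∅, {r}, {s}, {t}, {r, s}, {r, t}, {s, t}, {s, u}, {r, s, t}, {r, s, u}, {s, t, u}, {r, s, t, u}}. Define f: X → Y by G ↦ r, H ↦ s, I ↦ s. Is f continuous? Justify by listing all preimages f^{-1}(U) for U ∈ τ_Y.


f is NOT continuous.

Compute f^{-1}(U) for each U ∈ τ_Y:
  U = ∅: f^{-1}(U) = ∅ ∈ τ_X ✓.
  U = {r}: f^{-1}(U) = {G} ∉ τ_X ✗.
  U = {s}: f^{-1}(U) = {H, I} ∈ τ_X ✓.
  U = {t}: f^{-1}(U) = ∅ ∈ τ_X ✓.
  U = {r, s}: f^{-1}(U) = {G, H, I} ∈ τ_X ✓.
  U = {r, t}: f^{-1}(U) = {G} ∉ τ_X ✗.
  U = {s, t}: f^{-1}(U) = {H, I} ∈ τ_X ✓.
  U = {s, u}: f^{-1}(U) = {H, I} ∈ τ_X ✓.
  U = {r, s, t}: f^{-1}(U) = {G, H, I} ∈ τ_X ✓.
  U = {r, s, u}: f^{-1}(U) = {G, H, I} ∈ τ_X ✓.
  U = {s, t, u}: f^{-1}(U) = {H, I} ∈ τ_X ✓.
  U = {r, s, t, u}: f^{-1}(U) = {G, H, I} ∈ τ_X ✓.
Found U = {r} with f^{-1}(U) = {G} not in τ_X. Therefore f is NOT continuous.


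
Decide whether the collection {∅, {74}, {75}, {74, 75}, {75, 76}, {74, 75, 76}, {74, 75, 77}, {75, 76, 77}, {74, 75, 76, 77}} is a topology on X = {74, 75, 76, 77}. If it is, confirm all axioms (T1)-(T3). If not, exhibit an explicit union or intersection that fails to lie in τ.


τ is NOT a topology on X.

Axiom (T1): ∅ ∈ τ? Yes; X ∈ τ? Yes.
Axiom (T2/T3): check pairwise unions and intersections of members of τ.
Counterexample for (T3): {74, 75, 77} ∩ {75, 76, 77} = {75, 77} ∉ τ. Therefore τ is NOT a topology.


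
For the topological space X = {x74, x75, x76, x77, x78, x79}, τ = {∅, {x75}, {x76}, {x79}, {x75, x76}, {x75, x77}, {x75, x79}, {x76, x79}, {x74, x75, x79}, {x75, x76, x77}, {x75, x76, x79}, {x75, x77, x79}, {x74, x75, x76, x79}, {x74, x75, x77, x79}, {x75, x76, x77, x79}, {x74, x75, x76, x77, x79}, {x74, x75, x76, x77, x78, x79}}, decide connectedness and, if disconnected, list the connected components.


(X, τ) is connected.

Find clopen sets (U ∈ τ with X ∖ U ∈ τ):
  U = ∅, X ∖ U = {x74, x75, x76, x77, x78, x79} — both open, so U is clopen.
  U = {x74, x75, x76, x77, x78, x79}, X ∖ U = ∅ — both open, so U is clopen.
Only trivial clopens (∅ and X) exist, so (X, τ) is connected.
Compute connected components by grouping points that agree on all clopens:
  component: {x74, x75, x76, x77, x78, x79}


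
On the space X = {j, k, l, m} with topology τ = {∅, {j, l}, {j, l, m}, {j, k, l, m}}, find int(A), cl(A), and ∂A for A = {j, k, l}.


int(A) = {j, l}, cl(A) = {j, k, l, m}, ∂A = {k, m}.

Closed sets in (X, τ) are complements of opens:
  closed(X, τ) = {∅, {k}, {k, m}, {j, k, l, m}}.
int(A) = ⋃ {U ∈ τ : U ⊆ A}. Opens contained in A: ∅, {j, l}.
Taking the union of these: int(A) = {j, l}.
cl(A) = ⋂ {C closed : A ⊆ C}. Closed sets containing A: {j, k, l, m}.
Intersecting these: cl(A) = {j, k, l, m}.
∂A = cl(A) ∖ int(A) = {j, k, l, m} ∖ {j, l} = {k, m}.


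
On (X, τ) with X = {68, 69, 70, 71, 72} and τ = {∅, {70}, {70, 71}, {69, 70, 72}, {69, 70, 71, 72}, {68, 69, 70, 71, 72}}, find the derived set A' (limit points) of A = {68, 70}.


A' = {68, 69, 71, 72}

For each x ∈ X, list the open sets U ∈ τ with x ∈ U, then check whether U ∩ (A ∖ {x}) ≠ ∅ for every such U.
  x = 68: opens ∋ x are {68, 69, 70, 71, 72}; each meets A ∖ {68}, so x IS a limit point.
  x = 69: opens ∋ x are {69, 70, 72}, {69, 70, 71, 72}, {68, 69, 70, 71, 72}; each meets A ∖ {69}, so x IS a limit point.
  x = 70: open {70} ∋ x has {70} ∩ (A ∖ {70}) = ∅, so x is NOT a limit point.
  x = 71: opens ∋ x are {70, 71}, {69, 70, 71, 72}, {68, 69, 70, 71, 72}; each meets A ∖ {71}, so x IS a limit point.
  x = 72: opens ∋ x are {69, 70, 72}, {69, 70, 71, 72}, {68, 69, 70, 71, 72}; each meets A ∖ {72}, so x IS a limit point.
Collecting: A' = {68, 69, 71, 72}.


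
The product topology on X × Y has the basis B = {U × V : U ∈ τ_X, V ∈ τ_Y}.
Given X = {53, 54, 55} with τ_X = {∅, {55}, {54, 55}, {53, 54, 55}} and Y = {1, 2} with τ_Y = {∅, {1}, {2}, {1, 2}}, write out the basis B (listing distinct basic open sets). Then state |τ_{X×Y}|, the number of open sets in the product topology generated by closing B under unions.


Basis B = {∅ × ∅, {55} × {1}, {55} × {2}, {54, 55} × {1}, {54, 55} × {2}, {55} × {1, 2}, {53, 54, 55} × {1}, {53, 54, 55} × {2}, {54, 55} × {1, 2}, {53, 54, 55} × {1, 2}}; |τ_{X×Y}| = 16.

Enumerate products U × V with U ∈ τ_X, V ∈ τ_Y (deduplicated):
  ∅ × ∅ = {} (∅)
  {55} × {1} = {(55,1)}
  {55} × {2} = {(55,2)}
  {54, 55} × {1} = {(54,1), (55,1)}
  {54, 55} × {2} = {(54,2), (55,2)}
  {55} × {1, 2} = {(55,1), (55,2)}
  {53, 54, 55} × {1} = {(53,1), (54,1), (55,1)}
  {53, 54, 55} × {2} = {(53,2), (54,2), (55,2)}
  {54, 55} × {1, 2} = {(54,1), (54,2), (55,1), (55,2)}
  {53, 54, 55} × {1, 2} = {(53,1), (53,2), (54,1), (54,2), (55,1), (55,2)}
These 10 distinct sets form the basis B.
Close under arbitrary unions to get τ_{X×Y}; counting gives |τ_{X×Y}| = 16.


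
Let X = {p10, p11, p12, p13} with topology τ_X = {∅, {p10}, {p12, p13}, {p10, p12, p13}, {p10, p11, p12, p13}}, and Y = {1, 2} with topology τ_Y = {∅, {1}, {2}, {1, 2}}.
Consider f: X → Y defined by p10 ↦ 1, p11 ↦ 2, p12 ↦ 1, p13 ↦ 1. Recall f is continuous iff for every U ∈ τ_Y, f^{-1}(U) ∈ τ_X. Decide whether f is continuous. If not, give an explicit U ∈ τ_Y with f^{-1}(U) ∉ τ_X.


f is NOT continuous.

Compute f^{-1}(U) for each U ∈ τ_Y:
  U = ∅: f^{-1}(U) = ∅ ∈ τ_X ✓.
  U = {1}: f^{-1}(U) = {p10, p12, p13} ∈ τ_X ✓.
  U = {2}: f^{-1}(U) = {p11} ∉ τ_X ✗.
  U = {1, 2}: f^{-1}(U) = {p10, p11, p12, p13} ∈ τ_X ✓.
Found U = {2} with f^{-1}(U) = {p11} not in τ_X. Therefore f is NOT continuous.


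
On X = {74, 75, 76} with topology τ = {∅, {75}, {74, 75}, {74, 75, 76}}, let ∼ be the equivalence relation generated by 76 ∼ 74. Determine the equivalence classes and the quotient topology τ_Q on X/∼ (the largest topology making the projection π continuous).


X/∼ = {[74=76], [75]}; |τ_Q| = 3.

Equivalence classes: [74=76], [75].
Quotient map π: X → X/∼ sends 74 ↦ [74=76], 75 ↦ [75], 76 ↦ [74=76].
For each subset V ⊆ X/∼, compute π^{-1}(V) ⊆ X and check whether π^{-1}(V) ∈ τ. V is open in τ_Q iff π^{-1}(V) ∈ τ.
  V = {}: π^{-1}(V) = ∅ ∈ τ ✓.
  V = {[74=76]}: π^{-1}(V) = {74, 76} ∉ τ ✗.
  V = {[75]}: π^{-1}(V) = {75} ∈ τ ✓.
  V = {[74=76], [75]}: π^{-1}(V) = {74, 75, 76} ∈ τ ✓.
Open sets in the quotient: τ_Q = {{}, {[75]}, {[74=76], [75]}} (3 elements).


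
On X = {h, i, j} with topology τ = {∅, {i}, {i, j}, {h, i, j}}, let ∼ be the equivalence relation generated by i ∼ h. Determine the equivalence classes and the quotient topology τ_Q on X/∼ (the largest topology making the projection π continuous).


X/∼ = {[h=i], [j]}; |τ_Q| = 2.

Equivalence classes: [h=i], [j].
Quotient map π: X → X/∼ sends h ↦ [h=i], i ↦ [h=i], j ↦ [j].
For each subset V ⊆ X/∼, compute π^{-1}(V) ⊆ X and check whether π^{-1}(V) ∈ τ. V is open in τ_Q iff π^{-1}(V) ∈ τ.
  V = {}: π^{-1}(V) = ∅ ∈ τ ✓.
  V = {[h=i]}: π^{-1}(V) = {h, i} ∉ τ ✗.
  V = {[j]}: π^{-1}(V) = {j} ∉ τ ✗.
  V = {[h=i], [j]}: π^{-1}(V) = {h, i, j} ∈ τ ✓.
Open sets in the quotient: τ_Q = {{}, {[h=i], [j]}} (2 elements).


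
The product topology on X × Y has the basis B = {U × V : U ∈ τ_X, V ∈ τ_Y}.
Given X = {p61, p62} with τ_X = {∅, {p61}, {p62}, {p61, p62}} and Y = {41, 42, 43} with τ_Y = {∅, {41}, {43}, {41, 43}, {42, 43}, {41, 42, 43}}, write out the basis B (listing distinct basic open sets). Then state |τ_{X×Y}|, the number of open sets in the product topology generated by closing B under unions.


Basis B = {∅ × ∅, {p61} × {41}, {p61} × {43}, {p62} × {41}, {p62} × {43}, {p61} × {41, 43}, {p61, p62} × {41}, {p61} × {42, 43}, {p61, p62} × {43}, {p62} × {41, 43}, {p62} × {42, 43}, {p61} × {41, 42, 43}, {p62} × {41, 42, 43}, {p61, p62} × {41, 43}, {p61, p62} × {42, 43}, {p61, p62} × {41, 42, 43}}; |τ_{X×Y}| = 36.

Enumerate products U × V with U ∈ τ_X, V ∈ τ_Y (deduplicated):
  ∅ × ∅ = {} (∅)
  {p61} × {41} = {(p61,41)}
  {p61} × {43} = {(p61,43)}
  {p62} × {41} = {(p62,41)}
  {p62} × {43} = {(p62,43)}
  {p61} × {41, 43} = {(p61,41), (p61,43)}
  {p61, p62} × {41} = {(p61,41), (p62,41)}
  {p61} × {42, 43} = {(p61,42), (p61,43)}
  {p61, p62} × {43} = {(p61,43), (p62,43)}
  {p62} × {41, 43} = {(p62,41), (p62,43)}
  {p62} × {42, 43} = {(p62,42), (p62,43)}
  {p61} × {41, 42, 43} = {(p61,41), (p61,42), (p61,43)}
  {p62} × {41, 42, 43} = {(p62,41), (p62,42), (p62,43)}
  {p61, p62} × {41, 43} = {(p61,41), (p61,43), (p62,41), (p62,43)}
  {p61, p62} × {42, 43} = {(p61,42), (p61,43), (p62,42), (p62,43)}
  {p61, p62} × {41, 42, 43} = {(p61,41), (p61,42), (p61,43), (p62,41), (p62,42), (p62,43)}
These 16 distinct sets form the basis B.
Close under arbitrary unions to get τ_{X×Y}; counting gives |τ_{X×Y}| = 36.


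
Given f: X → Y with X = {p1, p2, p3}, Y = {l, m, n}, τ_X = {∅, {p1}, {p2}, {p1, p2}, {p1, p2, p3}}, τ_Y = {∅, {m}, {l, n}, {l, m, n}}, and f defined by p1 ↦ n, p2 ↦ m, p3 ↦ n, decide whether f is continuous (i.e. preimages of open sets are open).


f is NOT continuous.

Compute f^{-1}(U) for each U ∈ τ_Y:
  U = ∅: f^{-1}(U) = ∅ ∈ τ_X ✓.
  U = {m}: f^{-1}(U) = {p2} ∈ τ_X ✓.
  U = {l, n}: f^{-1}(U) = {p1, p3} ∉ τ_X ✗.
  U = {l, m, n}: f^{-1}(U) = {p1, p2, p3} ∈ τ_X ✓.
Found U = {l, n} with f^{-1}(U) = {p1, p3} not in τ_X. Therefore f is NOT continuous.


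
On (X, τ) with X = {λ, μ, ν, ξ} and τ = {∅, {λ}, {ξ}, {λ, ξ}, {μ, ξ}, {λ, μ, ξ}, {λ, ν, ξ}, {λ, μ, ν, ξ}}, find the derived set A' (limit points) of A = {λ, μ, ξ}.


A' = {μ, ν}

For each x ∈ X, list the open sets U ∈ τ with x ∈ U, then check whether U ∩ (A ∖ {x}) ≠ ∅ for every such U.
  x = λ: open {λ} ∋ x has {λ} ∩ (A ∖ {λ}) = ∅, so x is NOT a limit point.
  x = μ: opens ∋ x are {μ, ξ}, {λ, μ, ξ}, {λ, μ, ν, ξ}; each meets A ∖ {μ}, so x IS a limit point.
  x = ν: opens ∋ x are {λ, ν, ξ}, {λ, μ, ν, ξ}; each meets A ∖ {ν}, so x IS a limit point.
  x = ξ: open {ξ} ∋ x has {ξ} ∩ (A ∖ {ξ}) = ∅, so x is NOT a limit point.
Collecting: A' = {μ, ν}.


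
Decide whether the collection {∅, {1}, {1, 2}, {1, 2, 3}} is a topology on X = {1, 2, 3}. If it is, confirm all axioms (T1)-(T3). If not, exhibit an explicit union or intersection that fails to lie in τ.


τ IS a topology on X.

Axiom (T1): ∅ ∈ τ? Yes; X ∈ τ? Yes.
Axiom (T2/T3): check pairwise unions and intersections of members of τ.
All pairwise intersections and unions checked — each lies in τ. Therefore τ satisfies (T1), (T2), (T3): it IS a topology on X.


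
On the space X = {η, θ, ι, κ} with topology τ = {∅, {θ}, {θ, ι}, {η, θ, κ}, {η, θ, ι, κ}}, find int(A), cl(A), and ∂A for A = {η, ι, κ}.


int(A) = ∅, cl(A) = {η, ι, κ}, ∂A = {η, ι, κ}.

Closed sets in (X, τ) are complements of opens:
  closed(X, τ) = {∅, {ι}, {η, κ}, {η, ι, κ}, {η, θ, ι, κ}}.
int(A) = ⋃ {U ∈ τ : U ⊆ A}. Opens contained in A: ∅.
Taking the union of these: int(A) = ∅.
cl(A) = ⋂ {C closed : A ⊆ C}. Closed sets containing A: {η, ι, κ}, {η, θ, ι, κ}.
Intersecting these: cl(A) = {η, ι, κ}.
∂A = cl(A) ∖ int(A) = {η, ι, κ} ∖ ∅ = {η, ι, κ}.


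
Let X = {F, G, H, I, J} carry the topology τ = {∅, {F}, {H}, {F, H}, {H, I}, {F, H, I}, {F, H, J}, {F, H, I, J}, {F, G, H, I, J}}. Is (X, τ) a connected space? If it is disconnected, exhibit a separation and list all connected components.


(X, τ) is connected.

Find clopen sets (U ∈ τ with X ∖ U ∈ τ):
  U = ∅, X ∖ U = {F, G, H, I, J} — both open, so U is clopen.
  U = {F, G, H, I, J}, X ∖ U = ∅ — both open, so U is clopen.
Only trivial clopens (∅ and X) exist, so (X, τ) is connected.
Compute connected components by grouping points that agree on all clopens:
  component: {F, G, H, I, J}


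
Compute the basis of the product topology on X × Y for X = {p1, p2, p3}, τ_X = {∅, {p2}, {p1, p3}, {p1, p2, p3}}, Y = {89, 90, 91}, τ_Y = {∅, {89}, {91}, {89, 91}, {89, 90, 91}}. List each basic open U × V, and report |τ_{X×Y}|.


Basis B = {∅ × ∅, {p2} × {89}, {p2} × {91}, {p1, p3} × {89}, {p1, p3} × {91}, {p2} × {89, 91}, {p1, p2, p3} × {89}, {p1, p2, p3} × {91}, {p2} × {89, 90, 91}, {p1, p3} × {89, 91}, {p1, p3} × {89, 90, 91}, {p1, p2, p3} × {89, 91}, {p1, p2, p3} × {89, 90, 91}}; |τ_{X×Y}| = 25.

Enumerate products U × V with U ∈ τ_X, V ∈ τ_Y (deduplicated):
  ∅ × ∅ = {} (∅)
  {p2} × {89} = {(p2,89)}
  {p2} × {91} = {(p2,91)}
  {p1, p3} × {89} = {(p1,89), (p3,89)}
  {p1, p3} × {91} = {(p1,91), (p3,91)}
  {p2} × {89, 91} = {(p2,89), (p2,91)}
  {p1, p2, p3} × {89} = {(p1,89), (p2,89), (p3,89)}
  {p1, p2, p3} × {91} = {(p1,91), (p2,91), (p3,91)}
  {p2} × {89, 90, 91} = {(p2,89), (p2,90), (p2,91)}
  {p1, p3} × {89, 91} = {(p1,89), (p1,91), (p3,89), (p3,91)}
  {p1, p3} × {89, 90, 91} = {(p1,89), (p1,90), (p1,91), (p3,89), (p3,90), (p3,91)}
  {p1, p2, p3} × {89, 91} = {(p1,89), (p1,91), (p2,89), (p2,91), (p3,89), (p3,91)}
  {p1, p2, p3} × {89, 90, 91} = {(p1,89), (p1,90), (p1,91), (p2,89), (p2,90), (p2,91), (p3,89), (p3,90), (p3,91)}
These 13 distinct sets form the basis B.
Close under arbitrary unions to get τ_{X×Y}; counting gives |τ_{X×Y}| = 25.


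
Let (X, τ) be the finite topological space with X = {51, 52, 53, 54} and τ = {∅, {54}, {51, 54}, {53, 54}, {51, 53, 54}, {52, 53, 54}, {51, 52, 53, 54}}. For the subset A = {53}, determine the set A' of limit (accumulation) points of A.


A' = {52}

For each x ∈ X, list the open sets U ∈ τ with x ∈ U, then check whether U ∩ (A ∖ {x}) ≠ ∅ for every such U.
  x = 51: open {51, 54} ∋ x has {51, 54} ∩ (A ∖ {51}) = ∅, so x is NOT a limit point.
  x = 52: opens ∋ x are {52, 53, 54}, {51, 52, 53, 54}; each meets A ∖ {52}, so x IS a limit point.
  x = 53: open {53, 54} ∋ x has {53, 54} ∩ (A ∖ {53}) = ∅, so x is NOT a limit point.
  x = 54: open {54} ∋ x has {54} ∩ (A ∖ {54}) = ∅, so x is NOT a limit point.
Collecting: A' = {52}.


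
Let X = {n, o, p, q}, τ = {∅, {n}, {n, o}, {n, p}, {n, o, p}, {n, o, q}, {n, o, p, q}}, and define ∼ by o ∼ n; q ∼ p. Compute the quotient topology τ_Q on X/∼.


X/∼ = {[n=o], [p=q]}; |τ_Q| = 3.

Equivalence classes: [n=o], [p=q].
Quotient map π: X → X/∼ sends n ↦ [n=o], o ↦ [n=o], p ↦ [p=q], q ↦ [p=q].
For each subset V ⊆ X/∼, compute π^{-1}(V) ⊆ X and check whether π^{-1}(V) ∈ τ. V is open in τ_Q iff π^{-1}(V) ∈ τ.
  V = {}: π^{-1}(V) = ∅ ∈ τ ✓.
  V = {[n=o]}: π^{-1}(V) = {n, o} ∈ τ ✓.
  V = {[p=q]}: π^{-1}(V) = {p, q} ∉ τ ✗.
  V = {[n=o], [p=q]}: π^{-1}(V) = {n, o, p, q} ∈ τ ✓.
Open sets in the quotient: τ_Q = {{}, {[n=o]}, {[n=o], [p=q]}} (3 elements).


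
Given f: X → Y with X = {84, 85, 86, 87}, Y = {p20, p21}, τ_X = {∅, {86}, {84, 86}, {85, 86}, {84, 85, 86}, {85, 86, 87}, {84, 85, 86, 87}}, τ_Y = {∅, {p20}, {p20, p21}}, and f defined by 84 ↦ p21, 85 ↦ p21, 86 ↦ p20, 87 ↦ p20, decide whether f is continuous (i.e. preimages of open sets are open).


f is NOT continuous.

Compute f^{-1}(U) for each U ∈ τ_Y:
  U = ∅: f^{-1}(U) = ∅ ∈ τ_X ✓.
  U = {p20}: f^{-1}(U) = {86, 87} ∉ τ_X ✗.
  U = {p20, p21}: f^{-1}(U) = {84, 85, 86, 87} ∈ τ_X ✓.
Found U = {p20} with f^{-1}(U) = {86, 87} not in τ_X. Therefore f is NOT continuous.


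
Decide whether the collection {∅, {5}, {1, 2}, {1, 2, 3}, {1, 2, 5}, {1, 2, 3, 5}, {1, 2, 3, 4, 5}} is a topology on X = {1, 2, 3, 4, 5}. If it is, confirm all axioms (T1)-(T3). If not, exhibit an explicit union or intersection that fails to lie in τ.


τ IS a topology on X.

Axiom (T1): ∅ ∈ τ? Yes; X ∈ τ? Yes.
Axiom (T2/T3): check pairwise unions and intersections of members of τ.
All pairwise intersections and unions checked — each lies in τ. Therefore τ satisfies (T1), (T2), (T3): it IS a topology on X.


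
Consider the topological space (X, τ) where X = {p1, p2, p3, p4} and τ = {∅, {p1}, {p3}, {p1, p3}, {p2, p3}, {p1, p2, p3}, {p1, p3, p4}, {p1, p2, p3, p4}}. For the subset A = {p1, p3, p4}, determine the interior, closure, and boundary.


int(A) = {p1, p3, p4}, cl(A) = {p1, p2, p3, p4}, ∂A = {p2}.

Closed sets in (X, τ) are complements of opens:
  closed(X, τ) = {∅, {p2}, {p4}, {p1, p4}, {p2, p4}, {p1, p2, p4}, {p2, p3, p4}, {p1, p2, p3, p4}}.
int(A) = ⋃ {U ∈ τ : U ⊆ A}. Opens contained in A: ∅, {p1}, {p3}, {p1, p3}, {p1, p3, p4}.
Taking the union of these: int(A) = {p1, p3, p4}.
cl(A) = ⋂ {C closed : A ⊆ C}. Closed sets containing A: {p1, p2, p3, p4}.
Intersecting these: cl(A) = {p1, p2, p3, p4}.
∂A = cl(A) ∖ int(A) = {p1, p2, p3, p4} ∖ {p1, p3, p4} = {p2}.


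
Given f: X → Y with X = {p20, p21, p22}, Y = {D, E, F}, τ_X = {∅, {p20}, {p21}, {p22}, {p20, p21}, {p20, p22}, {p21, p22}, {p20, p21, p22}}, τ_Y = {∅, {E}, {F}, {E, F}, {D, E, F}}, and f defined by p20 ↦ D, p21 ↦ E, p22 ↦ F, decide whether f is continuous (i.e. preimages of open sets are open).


f IS continuous.

Compute f^{-1}(U) for each U ∈ τ_Y:
  U = ∅: f^{-1}(U) = ∅ ∈ τ_X ✓.
  U = {E}: f^{-1}(U) = {p21} ∈ τ_X ✓.
  U = {F}: f^{-1}(U) = {p22} ∈ τ_X ✓.
  U = {E, F}: f^{-1}(U) = {p21, p22} ∈ τ_X ✓.
  U = {D, E, F}: f^{-1}(U) = {p20, p21, p22} ∈ τ_X ✓.
Every preimage lies in τ_X, so f IS continuous.


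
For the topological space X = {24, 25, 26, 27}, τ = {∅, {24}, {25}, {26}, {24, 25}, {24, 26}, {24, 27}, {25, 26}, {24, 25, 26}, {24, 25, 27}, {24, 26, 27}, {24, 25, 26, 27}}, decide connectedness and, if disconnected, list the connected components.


(X, τ) is disconnected; components = [{25}, {26}, {24, 27}].

Find clopen sets (U ∈ τ with X ∖ U ∈ τ):
  U = ∅, X ∖ U = {24, 25, 26, 27} — both open, so U is clopen.
  U = {25}, X ∖ U = {24, 26, 27} — both open, so U is clopen.
  U = {26}, X ∖ U = {24, 25, 27} — both open, so U is clopen.
  U = {24, 27}, X ∖ U = {25, 26} — both open, so U is clopen.
  U = {25, 26}, X ∖ U = {24, 27} — both open, so U is clopen.
  U = {24, 25, 27}, X ∖ U = {26} — both open, so U is clopen.
  U = {24, 26, 27}, X ∖ U = {25} — both open, so U is clopen.
  U = {24, 25, 26, 27}, X ∖ U = ∅ — both open, so U is clopen.
Nontrivial clopen(s) exist: e.g. {24, 25, 27}. So (X, τ) is disconnected.
Compute connected components by grouping points that agree on all clopens:
  component: {25}
  component: {26}
  component: {24, 27}


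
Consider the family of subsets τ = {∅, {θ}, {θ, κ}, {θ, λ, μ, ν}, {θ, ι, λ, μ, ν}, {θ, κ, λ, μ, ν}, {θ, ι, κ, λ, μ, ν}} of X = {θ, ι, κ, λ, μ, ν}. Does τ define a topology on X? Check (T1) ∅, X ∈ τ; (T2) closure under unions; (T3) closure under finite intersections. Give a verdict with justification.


τ IS a topology on X.

Axiom (T1): ∅ ∈ τ? Yes; X ∈ τ? Yes.
Axiom (T2/T3): check pairwise unions and intersections of members of τ.
All pairwise intersections and unions checked — each lies in τ. Therefore τ satisfies (T1), (T2), (T3): it IS a topology on X.


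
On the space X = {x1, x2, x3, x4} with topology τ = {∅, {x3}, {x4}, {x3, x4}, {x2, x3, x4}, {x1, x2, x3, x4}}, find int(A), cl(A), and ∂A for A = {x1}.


int(A) = ∅, cl(A) = {x1}, ∂A = {x1}.

Closed sets in (X, τ) are complements of opens:
  closed(X, τ) = {∅, {x1}, {x1, x2}, {x1, x2, x3}, {x1, x2, x4}, {x1, x2, x3, x4}}.
int(A) = ⋃ {U ∈ τ : U ⊆ A}. Opens contained in A: ∅.
Taking the union of these: int(A) = ∅.
cl(A) = ⋂ {C closed : A ⊆ C}. Closed sets containing A: {x1}, {x1, x2}, {x1, x2, x3}, {x1, x2, x4}, {x1, x2, x3, x4}.
Intersecting these: cl(A) = {x1}.
∂A = cl(A) ∖ int(A) = {x1} ∖ ∅ = {x1}.


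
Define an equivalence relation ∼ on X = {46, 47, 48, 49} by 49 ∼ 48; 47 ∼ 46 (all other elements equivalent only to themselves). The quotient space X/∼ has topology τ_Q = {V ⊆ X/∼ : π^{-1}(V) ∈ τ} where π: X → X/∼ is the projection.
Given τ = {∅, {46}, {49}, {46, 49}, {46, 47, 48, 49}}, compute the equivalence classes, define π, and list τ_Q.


X/∼ = {[46=47], [48=49]}; |τ_Q| = 2.

Equivalence classes: [46=47], [48=49].
Quotient map π: X → X/∼ sends 46 ↦ [46=47], 47 ↦ [46=47], 48 ↦ [48=49], 49 ↦ [48=49].
For each subset V ⊆ X/∼, compute π^{-1}(V) ⊆ X and check whether π^{-1}(V) ∈ τ. V is open in τ_Q iff π^{-1}(V) ∈ τ.
  V = {}: π^{-1}(V) = ∅ ∈ τ ✓.
  V = {[46=47]}: π^{-1}(V) = {46, 47} ∉ τ ✗.
  V = {[48=49]}: π^{-1}(V) = {48, 49} ∉ τ ✗.
  V = {[46=47], [48=49]}: π^{-1}(V) = {46, 47, 48, 49} ∈ τ ✓.
Open sets in the quotient: τ_Q = {{}, {[46=47], [48=49]}} (2 elements).


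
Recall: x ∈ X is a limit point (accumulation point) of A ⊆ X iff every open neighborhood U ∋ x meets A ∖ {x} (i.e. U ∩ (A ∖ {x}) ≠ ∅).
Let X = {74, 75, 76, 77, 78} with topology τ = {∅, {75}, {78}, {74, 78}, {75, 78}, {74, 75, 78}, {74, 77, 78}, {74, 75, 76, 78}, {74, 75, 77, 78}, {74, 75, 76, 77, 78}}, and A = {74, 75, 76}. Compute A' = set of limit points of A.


A' = {76, 77}

For each x ∈ X, list the open sets U ∈ τ with x ∈ U, then check whether U ∩ (A ∖ {x}) ≠ ∅ for every such U.
  x = 74: open {74, 78} ∋ x has {74, 78} ∩ (A ∖ {74}) = ∅, so x is NOT a limit point.
  x = 75: open {75} ∋ x has {75} ∩ (A ∖ {75}) = ∅, so x is NOT a limit point.
  x = 76: opens ∋ x are {74, 75, 76, 78}, {74, 75, 76, 77, 78}; each meets A ∖ {76}, so x IS a limit point.
  x = 77: opens ∋ x are {74, 77, 78}, {74, 75, 77, 78}, {74, 75, 76, 77, 78}; each meets A ∖ {77}, so x IS a limit point.
  x = 78: open {78} ∋ x has {78} ∩ (A ∖ {78}) = ∅, so x is NOT a limit point.
Collecting: A' = {76, 77}.


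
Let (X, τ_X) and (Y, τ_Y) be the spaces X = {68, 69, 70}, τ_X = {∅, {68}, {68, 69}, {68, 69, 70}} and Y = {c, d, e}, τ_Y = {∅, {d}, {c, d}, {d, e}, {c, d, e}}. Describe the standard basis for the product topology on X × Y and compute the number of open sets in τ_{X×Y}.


Basis B = {∅ × ∅, {68} × {d}, {68} × {c, d}, {68} × {d, e}, {68, 69} × {d}, {68} × {c, d, e}, {68, 69, 70} × {d}, {68, 69} × {c, d}, {68, 69} × {d, e}, {68, 69} × {c, d, e}, {68, 69, 70} × {c, d}, {68, 69, 70} × {d, e}, {68, 69, 70} × {c, d, e}}; |τ_{X×Y}| = 30.

Enumerate products U × V with U ∈ τ_X, V ∈ τ_Y (deduplicated):
  ∅ × ∅ = {} (∅)
  {68} × {d} = {(68,d)}
  {68} × {c, d} = {(68,c), (68,d)}
  {68} × {d, e} = {(68,d), (68,e)}
  {68, 69} × {d} = {(68,d), (69,d)}
  {68} × {c, d, e} = {(68,c), (68,d), (68,e)}
  {68, 69, 70} × {d} = {(68,d), (69,d), (70,d)}
  {68, 69} × {c, d} = {(68,c), (68,d), (69,c), (69,d)}
  {68, 69} × {d, e} = {(68,d), (68,e), (69,d), (69,e)}
  {68, 69} × {c, d, e} = {(68,c), (68,d), (68,e), (69,c), (69,d), (69,e)}
  {68, 69, 70} × {c, d} = {(68,c), (68,d), (69,c), (69,d), (70,c), (70,d)}
  {68, 69, 70} × {d, e} = {(68,d), (68,e), (69,d), (69,e), (70,d), (70,e)}
  {68, 69, 70} × {c, d, e} = {(68,c), (68,d), (68,e), (69,c), (69,d), (69,e), (70,c), (70,d), (70,e)}
These 13 distinct sets form the basis B.
Close under arbitrary unions to get τ_{X×Y}; counting gives |τ_{X×Y}| = 30.


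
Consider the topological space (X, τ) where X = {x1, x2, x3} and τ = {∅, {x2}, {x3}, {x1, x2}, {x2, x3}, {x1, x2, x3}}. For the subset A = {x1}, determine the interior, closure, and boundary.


int(A) = ∅, cl(A) = {x1}, ∂A = {x1}.

Closed sets in (X, τ) are complements of opens:
  closed(X, τ) = {∅, {x1}, {x3}, {x1, x2}, {x1, x3}, {x1, x2, x3}}.
int(A) = ⋃ {U ∈ τ : U ⊆ A}. Opens contained in A: ∅.
Taking the union of these: int(A) = ∅.
cl(A) = ⋂ {C closed : A ⊆ C}. Closed sets containing A: {x1}, {x1, x2}, {x1, x3}, {x1, x2, x3}.
Intersecting these: cl(A) = {x1}.
∂A = cl(A) ∖ int(A) = {x1} ∖ ∅ = {x1}.


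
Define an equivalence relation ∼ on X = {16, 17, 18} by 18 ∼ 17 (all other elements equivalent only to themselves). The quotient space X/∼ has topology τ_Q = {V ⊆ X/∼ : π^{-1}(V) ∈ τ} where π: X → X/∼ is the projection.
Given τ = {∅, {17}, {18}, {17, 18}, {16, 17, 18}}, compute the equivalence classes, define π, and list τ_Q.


X/∼ = {[16], [17=18]}; |τ_Q| = 3.

Equivalence classes: [16], [17=18].
Quotient map π: X → X/∼ sends 16 ↦ [16], 17 ↦ [17=18], 18 ↦ [17=18].
For each subset V ⊆ X/∼, compute π^{-1}(V) ⊆ X and check whether π^{-1}(V) ∈ τ. V is open in τ_Q iff π^{-1}(V) ∈ τ.
  V = {}: π^{-1}(V) = ∅ ∈ τ ✓.
  V = {[16]}: π^{-1}(V) = {16} ∉ τ ✗.
  V = {[17=18]}: π^{-1}(V) = {17, 18} ∈ τ ✓.
  V = {[16], [17=18]}: π^{-1}(V) = {16, 17, 18} ∈ τ ✓.
Open sets in the quotient: τ_Q = {{}, {[17=18]}, {[16], [17=18]}} (3 elements).


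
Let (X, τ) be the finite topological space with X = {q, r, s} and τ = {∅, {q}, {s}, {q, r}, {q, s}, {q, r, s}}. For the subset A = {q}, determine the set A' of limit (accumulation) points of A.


A' = {r}

For each x ∈ X, list the open sets U ∈ τ with x ∈ U, then check whether U ∩ (A ∖ {x}) ≠ ∅ for every such U.
  x = q: open {q} ∋ x has {q} ∩ (A ∖ {q}) = ∅, so x is NOT a limit point.
  x = r: opens ∋ x are {q, r}, {q, r, s}; each meets A ∖ {r}, so x IS a limit point.
  x = s: open {s} ∋ x has {s} ∩ (A ∖ {s}) = ∅, so x is NOT a limit point.
Collecting: A' = {r}.
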